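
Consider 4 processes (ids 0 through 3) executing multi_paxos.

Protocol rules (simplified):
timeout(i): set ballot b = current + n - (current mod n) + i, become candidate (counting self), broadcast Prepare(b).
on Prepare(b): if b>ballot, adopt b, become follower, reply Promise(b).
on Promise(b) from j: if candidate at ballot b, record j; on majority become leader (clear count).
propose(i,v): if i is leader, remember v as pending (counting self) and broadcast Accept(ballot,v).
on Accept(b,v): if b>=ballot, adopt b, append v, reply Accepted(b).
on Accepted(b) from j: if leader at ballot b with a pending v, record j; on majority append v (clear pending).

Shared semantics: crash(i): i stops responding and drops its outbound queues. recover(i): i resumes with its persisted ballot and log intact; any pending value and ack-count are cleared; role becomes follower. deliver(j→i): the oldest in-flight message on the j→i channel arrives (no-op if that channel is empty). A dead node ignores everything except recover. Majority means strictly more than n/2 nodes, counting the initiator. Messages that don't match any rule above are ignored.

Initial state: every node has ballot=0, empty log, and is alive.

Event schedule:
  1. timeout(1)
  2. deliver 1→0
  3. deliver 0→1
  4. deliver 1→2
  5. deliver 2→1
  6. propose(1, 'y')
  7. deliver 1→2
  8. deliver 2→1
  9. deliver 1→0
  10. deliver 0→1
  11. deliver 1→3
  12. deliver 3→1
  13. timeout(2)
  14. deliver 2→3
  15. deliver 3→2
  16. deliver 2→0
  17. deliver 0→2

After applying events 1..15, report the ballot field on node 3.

step 1 timeout(1): 1={cand,b=5,log=-}
step 2 deliver 1→0: 0={foll,b=5,log=-}
step 3 deliver 0→1: —
step 4 deliver 1→2: 2={foll,b=5,log=-}
step 5 deliver 2→1: 1={lead,b=5,log=-}
step 6 propose(1,'y'): —
step 7 deliver 1→2: 2={foll,b=5,log=y}
step 8 deliver 2→1: —
step 9 deliver 1→0: 0={foll,b=5,log=y}
step 10 deliver 0→1: 1={lead,b=5,log=y}
step 11 deliver 1→3: 3={foll,b=5,log=-}
step 12 deliver 3→1: —
step 13 timeout(2): 2={cand,b=10,log=y}
step 14 deliver 2→3: 3={foll,b=10,log=-}
step 15 deliver 3→2: —

10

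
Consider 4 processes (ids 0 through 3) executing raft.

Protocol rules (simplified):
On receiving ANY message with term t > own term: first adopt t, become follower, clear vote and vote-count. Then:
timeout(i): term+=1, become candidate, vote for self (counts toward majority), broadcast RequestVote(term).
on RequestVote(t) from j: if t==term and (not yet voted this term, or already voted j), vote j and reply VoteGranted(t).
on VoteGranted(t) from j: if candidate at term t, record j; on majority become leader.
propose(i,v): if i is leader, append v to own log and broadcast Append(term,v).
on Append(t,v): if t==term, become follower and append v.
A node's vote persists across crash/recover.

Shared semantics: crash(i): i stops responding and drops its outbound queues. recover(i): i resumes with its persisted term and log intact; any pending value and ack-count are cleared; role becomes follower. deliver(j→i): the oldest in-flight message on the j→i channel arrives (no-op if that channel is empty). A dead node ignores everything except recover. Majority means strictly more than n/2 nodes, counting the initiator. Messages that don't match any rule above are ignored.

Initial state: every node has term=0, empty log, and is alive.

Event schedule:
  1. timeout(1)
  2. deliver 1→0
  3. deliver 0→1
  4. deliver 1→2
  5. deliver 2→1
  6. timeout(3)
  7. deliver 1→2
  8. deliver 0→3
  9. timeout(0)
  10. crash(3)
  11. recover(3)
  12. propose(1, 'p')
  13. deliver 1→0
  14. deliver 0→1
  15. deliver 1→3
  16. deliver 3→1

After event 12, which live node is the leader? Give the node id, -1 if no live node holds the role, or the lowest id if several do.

after 1 — timeout(1): n1:cand/t1/[-]
after 2 — deliver 1→0: n0:foll/t1/[-]
after 3 — deliver 0→1: ·
after 4 — deliver 1→2: n2:foll/t1/[-]
after 5 — deliver 2→1: n1:lead/t1/[-]
after 6 — timeout(3): n3:cand/t1/[-]
after 7 — deliver 1→2: ·
after 8 — deliver 0→3: ·
after 9 — timeout(0): n0:cand/t2/[-]
after 10 — crash(3): n3:✗cand/t1/[-]
after 11 — recover(3): n3:foll/t1/[-]
after 12 — propose(1,'p'): n1:lead/t1/[p]

1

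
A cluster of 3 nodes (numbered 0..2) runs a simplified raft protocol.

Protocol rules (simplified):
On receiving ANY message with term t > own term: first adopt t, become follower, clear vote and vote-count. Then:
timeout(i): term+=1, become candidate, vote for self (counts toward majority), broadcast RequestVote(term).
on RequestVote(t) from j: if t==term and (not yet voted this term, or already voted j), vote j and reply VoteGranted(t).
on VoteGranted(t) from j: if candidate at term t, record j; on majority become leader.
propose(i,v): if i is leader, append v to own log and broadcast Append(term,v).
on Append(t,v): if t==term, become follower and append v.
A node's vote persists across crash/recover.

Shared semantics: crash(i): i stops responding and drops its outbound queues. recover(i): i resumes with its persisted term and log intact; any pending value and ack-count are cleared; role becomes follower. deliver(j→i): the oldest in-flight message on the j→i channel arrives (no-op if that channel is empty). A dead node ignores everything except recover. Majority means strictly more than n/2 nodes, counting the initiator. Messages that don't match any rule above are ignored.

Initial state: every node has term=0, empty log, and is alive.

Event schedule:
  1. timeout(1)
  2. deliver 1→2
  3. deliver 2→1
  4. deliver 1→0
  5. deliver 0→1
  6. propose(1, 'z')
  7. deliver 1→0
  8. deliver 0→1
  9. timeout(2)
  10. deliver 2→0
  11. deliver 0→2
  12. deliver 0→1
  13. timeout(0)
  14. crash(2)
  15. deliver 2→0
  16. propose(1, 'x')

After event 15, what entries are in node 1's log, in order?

z

after 1 — timeout(1): n1:cand/t1/[-]
after 2 — deliver 1→2: n2:foll/t1/[-]
after 3 — deliver 2→1: n1:lead/t1/[-]
after 4 — deliver 1→0: n0:foll/t1/[-]
after 5 — deliver 0→1: ·
after 6 — propose(1,'z'): n1:lead/t1/[z]
after 7 — deliver 1→0: n0:foll/t1/[z]
after 8 — deliver 0→1: ·
after 9 — timeout(2): n2:cand/t2/[-]
after 10 — deliver 2→0: n0:foll/t2/[z]
after 11 — deliver 0→2: n2:lead/t2/[-]
after 12 — deliver 0→1: ·
after 13 — timeout(0): n0:cand/t3/[z]
after 14 — crash(2): n2:✗lead/t2/[-]
after 15 — deliver 2→0: ·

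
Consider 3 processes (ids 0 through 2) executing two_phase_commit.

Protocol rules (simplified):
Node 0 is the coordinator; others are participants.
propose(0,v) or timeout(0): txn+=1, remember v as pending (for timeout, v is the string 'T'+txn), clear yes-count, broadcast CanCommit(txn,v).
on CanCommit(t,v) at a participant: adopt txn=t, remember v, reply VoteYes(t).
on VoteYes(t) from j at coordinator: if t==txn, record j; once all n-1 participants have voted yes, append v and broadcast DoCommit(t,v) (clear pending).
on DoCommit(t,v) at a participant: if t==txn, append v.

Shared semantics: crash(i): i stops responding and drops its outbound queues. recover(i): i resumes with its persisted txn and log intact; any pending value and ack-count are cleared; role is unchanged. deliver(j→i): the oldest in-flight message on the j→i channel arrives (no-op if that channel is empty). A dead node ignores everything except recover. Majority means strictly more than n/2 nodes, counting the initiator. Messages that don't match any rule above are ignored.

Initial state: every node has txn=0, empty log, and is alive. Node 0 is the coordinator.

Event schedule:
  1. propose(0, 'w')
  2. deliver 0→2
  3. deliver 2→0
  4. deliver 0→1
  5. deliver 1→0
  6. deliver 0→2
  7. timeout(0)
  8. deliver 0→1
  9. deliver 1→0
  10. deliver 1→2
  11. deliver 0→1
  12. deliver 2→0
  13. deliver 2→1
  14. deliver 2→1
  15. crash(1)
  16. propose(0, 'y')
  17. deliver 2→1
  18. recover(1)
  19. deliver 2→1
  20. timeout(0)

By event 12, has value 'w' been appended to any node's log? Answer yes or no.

yes

1. propose(0,'w'):  <0:coor t1 ->
2. deliver 0→2:  <2:part t1 ->
3. deliver 2→0:  nop
4. deliver 0→1:  <1:part t1 ->
5. deliver 1→0:  <0:coor t1 w>
6. deliver 0→2:  <2:part t1 w>
7. timeout(0):  <0:coor t2 w>
8. deliver 0→1:  <1:part t1 w>
9. deliver 1→0:  nop
10. deliver 1→2:  nop
11. deliver 0→1:  <1:part t2 w>
12. deliver 2→0:  nop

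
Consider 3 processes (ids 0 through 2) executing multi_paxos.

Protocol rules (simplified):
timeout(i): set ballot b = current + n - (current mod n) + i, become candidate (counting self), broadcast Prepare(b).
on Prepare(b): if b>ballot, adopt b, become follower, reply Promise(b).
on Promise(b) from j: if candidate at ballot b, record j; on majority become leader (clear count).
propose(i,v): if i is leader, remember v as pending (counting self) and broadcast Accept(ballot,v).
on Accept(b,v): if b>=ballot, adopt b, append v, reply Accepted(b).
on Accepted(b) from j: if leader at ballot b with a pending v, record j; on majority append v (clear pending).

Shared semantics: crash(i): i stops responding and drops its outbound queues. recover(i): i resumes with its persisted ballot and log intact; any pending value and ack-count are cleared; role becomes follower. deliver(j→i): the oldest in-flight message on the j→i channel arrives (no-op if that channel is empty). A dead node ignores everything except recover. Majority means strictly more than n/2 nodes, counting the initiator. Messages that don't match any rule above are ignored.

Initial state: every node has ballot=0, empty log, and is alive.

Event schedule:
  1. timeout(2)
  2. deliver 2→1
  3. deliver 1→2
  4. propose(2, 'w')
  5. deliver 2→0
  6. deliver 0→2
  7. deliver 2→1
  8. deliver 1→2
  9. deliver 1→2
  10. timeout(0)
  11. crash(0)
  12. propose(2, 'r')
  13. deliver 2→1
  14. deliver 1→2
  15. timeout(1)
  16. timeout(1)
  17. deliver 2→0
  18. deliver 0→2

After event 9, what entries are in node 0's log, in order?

after 1 — timeout(2): n2:cand/b5/[-]
after 2 — deliver 2→1: n1:foll/b5/[-]
after 3 — deliver 1→2: n2:lead/b5/[-]
after 4 — propose(2,'w'): ·
after 5 — deliver 2→0: n0:foll/b5/[-]
after 6 — deliver 0→2: ·
after 7 — deliver 2→1: n1:foll/b5/[w]
after 8 — deliver 1→2: n2:lead/b5/[w]
after 9 — deliver 1→2: ·

empty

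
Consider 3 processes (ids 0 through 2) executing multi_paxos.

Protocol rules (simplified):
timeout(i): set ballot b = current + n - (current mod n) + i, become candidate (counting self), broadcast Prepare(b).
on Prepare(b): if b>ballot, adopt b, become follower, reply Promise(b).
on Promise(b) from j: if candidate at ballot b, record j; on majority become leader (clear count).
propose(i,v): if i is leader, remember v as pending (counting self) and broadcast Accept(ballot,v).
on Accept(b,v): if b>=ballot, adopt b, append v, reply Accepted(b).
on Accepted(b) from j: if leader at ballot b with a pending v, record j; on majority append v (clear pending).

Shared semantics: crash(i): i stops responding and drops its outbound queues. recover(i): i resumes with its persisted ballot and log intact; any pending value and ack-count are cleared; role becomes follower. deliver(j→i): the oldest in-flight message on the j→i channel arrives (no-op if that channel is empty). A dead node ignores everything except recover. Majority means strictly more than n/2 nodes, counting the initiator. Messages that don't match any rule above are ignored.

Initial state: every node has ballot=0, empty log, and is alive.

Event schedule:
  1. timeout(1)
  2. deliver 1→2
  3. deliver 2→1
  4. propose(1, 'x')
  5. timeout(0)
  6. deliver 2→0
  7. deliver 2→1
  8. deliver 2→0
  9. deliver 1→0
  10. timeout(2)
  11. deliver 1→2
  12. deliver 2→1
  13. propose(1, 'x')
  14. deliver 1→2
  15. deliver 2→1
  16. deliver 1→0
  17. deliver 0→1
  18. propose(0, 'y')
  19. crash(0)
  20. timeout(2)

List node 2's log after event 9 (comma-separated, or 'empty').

1. timeout(1):  <1:cand b4 ->
2. deliver 1→2:  <2:foll b4 ->
3. deliver 2→1:  <1:lead b4 ->
4. propose(1,'x'):  nop
5. timeout(0):  <0:cand b3 ->
6. deliver 2→0:  nop
7. deliver 2→1:  nop
8. deliver 2→0:  nop
9. deliver 1→0:  <0:foll b4 ->

empty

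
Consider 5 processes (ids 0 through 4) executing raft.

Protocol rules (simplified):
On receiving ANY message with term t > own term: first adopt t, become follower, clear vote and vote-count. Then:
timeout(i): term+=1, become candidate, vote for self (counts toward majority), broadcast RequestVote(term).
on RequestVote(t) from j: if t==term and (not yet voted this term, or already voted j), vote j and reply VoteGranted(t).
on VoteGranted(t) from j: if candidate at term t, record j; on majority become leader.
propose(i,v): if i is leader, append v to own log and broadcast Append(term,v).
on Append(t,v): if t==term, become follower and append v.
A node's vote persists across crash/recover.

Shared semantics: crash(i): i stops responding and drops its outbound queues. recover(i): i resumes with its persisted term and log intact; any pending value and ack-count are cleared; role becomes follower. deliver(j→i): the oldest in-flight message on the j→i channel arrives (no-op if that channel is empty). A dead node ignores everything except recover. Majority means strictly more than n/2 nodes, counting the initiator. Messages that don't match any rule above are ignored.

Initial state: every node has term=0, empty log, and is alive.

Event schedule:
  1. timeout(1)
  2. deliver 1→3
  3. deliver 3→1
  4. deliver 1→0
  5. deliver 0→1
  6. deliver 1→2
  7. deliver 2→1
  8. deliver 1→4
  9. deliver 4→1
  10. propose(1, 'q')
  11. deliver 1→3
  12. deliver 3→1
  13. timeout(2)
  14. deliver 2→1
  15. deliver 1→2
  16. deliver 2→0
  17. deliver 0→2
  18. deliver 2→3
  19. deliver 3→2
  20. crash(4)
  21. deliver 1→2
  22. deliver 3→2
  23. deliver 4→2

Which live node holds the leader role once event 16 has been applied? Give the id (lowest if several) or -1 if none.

-1

step 1 timeout(1): 1={cand,t=1,log=-}
step 2 deliver 1→3: 3={foll,t=1,log=-}
step 3 deliver 3→1: —
step 4 deliver 1→0: 0={foll,t=1,log=-}
step 5 deliver 0→1: 1={lead,t=1,log=-}
step 6 deliver 1→2: 2={foll,t=1,log=-}
step 7 deliver 2→1: —
step 8 deliver 1→4: 4={foll,t=1,log=-}
step 9 deliver 4→1: —
step 10 propose(1,'q'): 1={lead,t=1,log=q}
step 11 deliver 1→3: 3={foll,t=1,log=q}
step 12 deliver 3→1: —
step 13 timeout(2): 2={cand,t=2,log=-}
step 14 deliver 2→1: 1={foll,t=2,log=q}
step 15 deliver 1→2: —
step 16 deliver 2→0: 0={foll,t=2,log=-}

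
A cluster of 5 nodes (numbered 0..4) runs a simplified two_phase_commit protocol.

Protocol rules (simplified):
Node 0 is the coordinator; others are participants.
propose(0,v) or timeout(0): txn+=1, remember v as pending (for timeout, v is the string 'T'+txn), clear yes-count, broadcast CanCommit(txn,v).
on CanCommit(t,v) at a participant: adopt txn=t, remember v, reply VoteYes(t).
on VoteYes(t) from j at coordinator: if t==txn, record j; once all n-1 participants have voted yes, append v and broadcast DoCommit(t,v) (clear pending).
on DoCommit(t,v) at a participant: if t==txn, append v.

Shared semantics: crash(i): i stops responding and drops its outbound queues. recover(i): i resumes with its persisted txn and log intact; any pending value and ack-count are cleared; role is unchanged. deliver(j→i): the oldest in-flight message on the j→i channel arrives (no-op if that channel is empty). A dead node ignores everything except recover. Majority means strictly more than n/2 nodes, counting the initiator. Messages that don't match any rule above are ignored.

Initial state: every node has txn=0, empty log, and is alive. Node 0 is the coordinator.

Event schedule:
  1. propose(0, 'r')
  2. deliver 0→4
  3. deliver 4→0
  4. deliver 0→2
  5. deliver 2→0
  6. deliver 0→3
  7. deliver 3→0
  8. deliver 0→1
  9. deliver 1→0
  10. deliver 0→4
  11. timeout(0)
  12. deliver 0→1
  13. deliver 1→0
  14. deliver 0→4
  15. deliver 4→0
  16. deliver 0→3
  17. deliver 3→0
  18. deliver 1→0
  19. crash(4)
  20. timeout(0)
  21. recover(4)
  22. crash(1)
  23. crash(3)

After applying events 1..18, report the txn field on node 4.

[1] propose(0,'r') → N0(coor t1 [-])
[2] deliver 0→4 → N4(part t1 [-])
[3] deliver 4→0 → ∅
[4] deliver 0→2 → N2(part t1 [-])
[5] deliver 2→0 → ∅
[6] deliver 0→3 → N3(part t1 [-])
[7] deliver 3→0 → ∅
[8] deliver 0→1 → N1(part t1 [-])
[9] deliver 1→0 → N0(coor t1 [r])
[10] deliver 0→4 → N4(part t1 [r])
[11] timeout(0) → N0(coor t2 [r])
[12] deliver 0→1 → N1(part t1 [r])
[13] deliver 1→0 → ∅
[14] deliver 0→4 → N4(part t2 [r])
[15] deliver 4→0 → ∅
[16] deliver 0→3 → N3(part t1 [r])
[17] deliver 3→0 → ∅
[18] deliver 1→0 → ∅

2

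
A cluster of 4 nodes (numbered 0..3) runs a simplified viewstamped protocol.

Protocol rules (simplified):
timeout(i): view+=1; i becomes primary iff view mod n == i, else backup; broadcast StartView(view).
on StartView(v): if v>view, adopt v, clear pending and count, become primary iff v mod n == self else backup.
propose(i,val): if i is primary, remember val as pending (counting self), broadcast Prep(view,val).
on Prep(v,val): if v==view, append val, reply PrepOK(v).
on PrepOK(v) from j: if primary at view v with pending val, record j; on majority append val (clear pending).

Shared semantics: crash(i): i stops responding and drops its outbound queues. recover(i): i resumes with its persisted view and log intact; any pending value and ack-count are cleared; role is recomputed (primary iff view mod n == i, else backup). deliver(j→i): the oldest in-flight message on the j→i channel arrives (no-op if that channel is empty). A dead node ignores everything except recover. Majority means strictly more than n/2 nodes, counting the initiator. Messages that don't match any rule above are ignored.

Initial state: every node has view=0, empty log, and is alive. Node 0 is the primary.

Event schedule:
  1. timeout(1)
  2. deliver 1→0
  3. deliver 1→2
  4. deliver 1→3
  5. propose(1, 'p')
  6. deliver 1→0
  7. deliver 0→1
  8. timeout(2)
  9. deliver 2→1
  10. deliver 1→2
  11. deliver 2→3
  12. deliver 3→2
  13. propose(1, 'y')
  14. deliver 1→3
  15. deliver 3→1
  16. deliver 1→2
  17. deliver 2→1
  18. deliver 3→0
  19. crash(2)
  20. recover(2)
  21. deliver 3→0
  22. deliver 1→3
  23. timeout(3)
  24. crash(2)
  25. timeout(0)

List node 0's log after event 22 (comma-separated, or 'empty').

e1 timeout(1): 1[prim,v=1,-]
e2 deliver 1→0: 0[back,v=1,-]
e3 deliver 1→2: 2[back,v=1,-]
e4 deliver 1→3: 3[back,v=1,-]
e5 propose(1,'p'): ·
e6 deliver 1→0: 0[back,v=1,p]
e7 deliver 0→1: ·
e8 timeout(2): 2[prim,v=2,-]
e9 deliver 2→1: 1[back,v=2,-]
e10 deliver 1→2: ·
e11 deliver 2→3: 3[back,v=2,-]
e12 deliver 3→2: ·
e13 propose(1,'y'): ·
e14 deliver 1→3: ·
e15 deliver 3→1: ·
e16 deliver 1→2: ·
e17 deliver 2→1: ·
e18 deliver 3→0: ·
e19 crash(2): 2[✗prim,v=2,-]
e20 recover(2): 2[prim,v=2,-]
e21 deliver 3→0: ·
e22 deliver 1→3: ·

p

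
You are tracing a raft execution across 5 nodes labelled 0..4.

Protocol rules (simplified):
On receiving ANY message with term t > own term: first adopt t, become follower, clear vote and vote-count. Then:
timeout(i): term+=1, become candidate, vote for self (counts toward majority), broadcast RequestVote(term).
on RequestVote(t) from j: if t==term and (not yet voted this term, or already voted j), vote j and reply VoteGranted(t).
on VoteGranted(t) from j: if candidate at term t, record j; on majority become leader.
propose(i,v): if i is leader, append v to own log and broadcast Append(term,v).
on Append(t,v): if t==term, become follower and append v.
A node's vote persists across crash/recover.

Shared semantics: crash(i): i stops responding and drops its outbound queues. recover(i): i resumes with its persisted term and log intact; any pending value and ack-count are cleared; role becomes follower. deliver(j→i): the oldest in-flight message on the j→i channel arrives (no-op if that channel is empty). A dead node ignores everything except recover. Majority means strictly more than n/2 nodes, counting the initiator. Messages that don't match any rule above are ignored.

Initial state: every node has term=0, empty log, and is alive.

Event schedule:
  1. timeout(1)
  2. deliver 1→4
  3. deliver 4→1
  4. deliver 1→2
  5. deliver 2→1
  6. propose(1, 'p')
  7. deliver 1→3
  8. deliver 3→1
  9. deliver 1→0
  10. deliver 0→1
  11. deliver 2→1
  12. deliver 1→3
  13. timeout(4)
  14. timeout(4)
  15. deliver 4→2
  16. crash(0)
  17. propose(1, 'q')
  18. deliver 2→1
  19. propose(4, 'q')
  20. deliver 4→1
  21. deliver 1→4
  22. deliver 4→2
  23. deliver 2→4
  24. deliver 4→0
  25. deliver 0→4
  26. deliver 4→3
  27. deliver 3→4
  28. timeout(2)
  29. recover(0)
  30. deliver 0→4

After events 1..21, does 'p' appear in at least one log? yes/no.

yes

after 1 — timeout(1): n1:cand/t1/[-]
after 2 — deliver 1→4: n4:foll/t1/[-]
after 3 — deliver 4→1: ·
after 4 — deliver 1→2: n2:foll/t1/[-]
after 5 — deliver 2→1: n1:lead/t1/[-]
after 6 — propose(1,'p'): n1:lead/t1/[p]
after 7 — deliver 1→3: n3:foll/t1/[-]
after 8 — deliver 3→1: ·
after 9 — deliver 1→0: n0:foll/t1/[-]
after 10 — deliver 0→1: ·
after 11 — deliver 2→1: ·
after 12 — deliver 1→3: n3:foll/t1/[p]
after 13 — timeout(4): n4:cand/t2/[-]
after 14 — timeout(4): n4:cand/t3/[-]
after 15 — deliver 4→2: n2:foll/t2/[-]
after 16 — crash(0): n0:✗foll/t1/[-]
after 17 — propose(1,'q'): n1:lead/t1/[p,q]
after 18 — deliver 2→1: ·
after 19 — propose(4,'q'): ·
after 20 — deliver 4→1: n1:foll/t2/[p,q]
after 21 — deliver 1→4: ·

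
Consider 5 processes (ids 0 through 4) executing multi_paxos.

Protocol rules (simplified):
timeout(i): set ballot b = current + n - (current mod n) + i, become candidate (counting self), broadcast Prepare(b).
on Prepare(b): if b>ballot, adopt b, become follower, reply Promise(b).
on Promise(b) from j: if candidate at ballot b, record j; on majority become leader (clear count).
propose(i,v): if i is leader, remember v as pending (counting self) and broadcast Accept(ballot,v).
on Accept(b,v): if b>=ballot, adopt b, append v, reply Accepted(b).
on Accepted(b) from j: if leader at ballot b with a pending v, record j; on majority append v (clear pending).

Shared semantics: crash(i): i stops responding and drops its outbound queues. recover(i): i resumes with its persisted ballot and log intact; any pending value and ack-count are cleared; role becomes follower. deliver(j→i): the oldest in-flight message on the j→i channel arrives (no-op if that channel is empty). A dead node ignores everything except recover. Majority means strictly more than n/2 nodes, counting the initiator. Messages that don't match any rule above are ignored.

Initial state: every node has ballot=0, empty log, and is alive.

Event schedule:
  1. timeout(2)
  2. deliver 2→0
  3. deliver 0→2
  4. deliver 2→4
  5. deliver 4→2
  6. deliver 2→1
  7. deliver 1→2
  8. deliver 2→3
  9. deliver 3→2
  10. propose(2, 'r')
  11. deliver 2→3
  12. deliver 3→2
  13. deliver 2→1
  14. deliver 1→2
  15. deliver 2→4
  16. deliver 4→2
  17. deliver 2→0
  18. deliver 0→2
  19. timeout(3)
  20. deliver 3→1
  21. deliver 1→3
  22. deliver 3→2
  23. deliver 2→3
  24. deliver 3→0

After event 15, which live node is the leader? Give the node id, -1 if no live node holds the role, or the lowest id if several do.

2

e1 timeout(2): 2[cand,b=7,-]
e2 deliver 2→0: 0[foll,b=7,-]
e3 deliver 0→2: ·
e4 deliver 2→4: 4[foll,b=7,-]
e5 deliver 4→2: 2[lead,b=7,-]
e6 deliver 2→1: 1[foll,b=7,-]
e7 deliver 1→2: ·
e8 deliver 2→3: 3[foll,b=7,-]
e9 deliver 3→2: ·
e10 propose(2,'r'): ·
e11 deliver 2→3: 3[foll,b=7,r]
e12 deliver 3→2: ·
e13 deliver 2→1: 1[foll,b=7,r]
e14 deliver 1→2: 2[lead,b=7,r]
e15 deliver 2→4: 4[foll,b=7,r]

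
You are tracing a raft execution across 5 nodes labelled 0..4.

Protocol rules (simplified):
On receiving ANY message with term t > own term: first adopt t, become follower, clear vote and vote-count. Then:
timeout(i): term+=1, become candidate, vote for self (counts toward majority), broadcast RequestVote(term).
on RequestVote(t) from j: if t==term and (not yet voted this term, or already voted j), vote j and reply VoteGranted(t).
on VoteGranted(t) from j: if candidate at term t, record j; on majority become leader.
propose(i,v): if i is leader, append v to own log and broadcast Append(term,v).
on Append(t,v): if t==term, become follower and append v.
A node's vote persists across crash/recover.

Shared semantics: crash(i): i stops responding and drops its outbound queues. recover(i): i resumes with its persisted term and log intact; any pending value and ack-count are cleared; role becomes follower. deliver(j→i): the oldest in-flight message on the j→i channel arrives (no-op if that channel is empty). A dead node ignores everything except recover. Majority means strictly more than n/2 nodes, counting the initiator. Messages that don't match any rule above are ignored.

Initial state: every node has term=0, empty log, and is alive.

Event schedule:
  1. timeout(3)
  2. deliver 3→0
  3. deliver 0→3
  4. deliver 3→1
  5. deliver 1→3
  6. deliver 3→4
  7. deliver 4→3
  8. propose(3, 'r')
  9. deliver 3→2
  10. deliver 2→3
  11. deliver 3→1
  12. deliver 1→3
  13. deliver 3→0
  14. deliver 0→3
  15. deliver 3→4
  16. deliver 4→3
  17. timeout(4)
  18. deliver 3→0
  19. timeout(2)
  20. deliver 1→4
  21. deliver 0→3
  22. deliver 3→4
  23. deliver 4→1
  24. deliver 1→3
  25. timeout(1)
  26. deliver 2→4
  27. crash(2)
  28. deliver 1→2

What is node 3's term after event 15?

after 1 — timeout(3): n3:cand/t1/[-]
after 2 — deliver 3→0: n0:foll/t1/[-]
after 3 — deliver 0→3: ·
after 4 — deliver 3→1: n1:foll/t1/[-]
after 5 — deliver 1→3: n3:lead/t1/[-]
after 6 — deliver 3→4: n4:foll/t1/[-]
after 7 — deliver 4→3: ·
after 8 — propose(3,'r'): n3:lead/t1/[r]
after 9 — deliver 3→2: n2:foll/t1/[-]
after 10 — deliver 2→3: ·
after 11 — deliver 3→1: n1:foll/t1/[r]
after 12 — deliver 1→3: ·
after 13 — deliver 3→0: n0:foll/t1/[r]
after 14 — deliver 0→3: ·
after 15 — deliver 3→4: n4:foll/t1/[r]

1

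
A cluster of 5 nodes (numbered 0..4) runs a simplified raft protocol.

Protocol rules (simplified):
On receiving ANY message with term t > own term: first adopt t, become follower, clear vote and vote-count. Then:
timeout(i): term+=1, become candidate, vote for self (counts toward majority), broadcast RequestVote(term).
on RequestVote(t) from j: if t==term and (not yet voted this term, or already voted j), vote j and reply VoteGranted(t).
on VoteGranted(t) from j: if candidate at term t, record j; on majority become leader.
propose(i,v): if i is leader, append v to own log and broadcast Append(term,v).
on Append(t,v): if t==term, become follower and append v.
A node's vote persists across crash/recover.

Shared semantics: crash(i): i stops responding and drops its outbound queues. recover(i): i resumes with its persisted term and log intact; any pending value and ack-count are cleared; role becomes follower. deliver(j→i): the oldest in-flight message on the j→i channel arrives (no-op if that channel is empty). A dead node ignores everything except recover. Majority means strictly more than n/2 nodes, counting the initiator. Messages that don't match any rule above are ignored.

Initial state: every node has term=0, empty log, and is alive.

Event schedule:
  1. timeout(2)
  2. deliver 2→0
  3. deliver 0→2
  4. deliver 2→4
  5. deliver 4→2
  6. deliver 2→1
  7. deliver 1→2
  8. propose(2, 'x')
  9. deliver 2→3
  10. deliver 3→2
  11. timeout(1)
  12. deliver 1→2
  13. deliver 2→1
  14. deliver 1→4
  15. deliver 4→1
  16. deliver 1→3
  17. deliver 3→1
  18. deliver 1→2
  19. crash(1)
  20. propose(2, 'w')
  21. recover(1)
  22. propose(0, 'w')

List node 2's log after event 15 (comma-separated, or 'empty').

x

e1 timeout(2): 2[cand,t=1,-]
e2 deliver 2→0: 0[foll,t=1,-]
e3 deliver 0→2: ·
e4 deliver 2→4: 4[foll,t=1,-]
e5 deliver 4→2: 2[lead,t=1,-]
e6 deliver 2→1: 1[foll,t=1,-]
e7 deliver 1→2: ·
e8 propose(2,'x'): 2[lead,t=1,x]
e9 deliver 2→3: 3[foll,t=1,-]
e10 deliver 3→2: ·
e11 timeout(1): 1[cand,t=2,-]
e12 deliver 1→2: 2[foll,t=2,x]
e13 deliver 2→1: ·
e14 deliver 1→4: 4[foll,t=2,-]
e15 deliver 4→1: ·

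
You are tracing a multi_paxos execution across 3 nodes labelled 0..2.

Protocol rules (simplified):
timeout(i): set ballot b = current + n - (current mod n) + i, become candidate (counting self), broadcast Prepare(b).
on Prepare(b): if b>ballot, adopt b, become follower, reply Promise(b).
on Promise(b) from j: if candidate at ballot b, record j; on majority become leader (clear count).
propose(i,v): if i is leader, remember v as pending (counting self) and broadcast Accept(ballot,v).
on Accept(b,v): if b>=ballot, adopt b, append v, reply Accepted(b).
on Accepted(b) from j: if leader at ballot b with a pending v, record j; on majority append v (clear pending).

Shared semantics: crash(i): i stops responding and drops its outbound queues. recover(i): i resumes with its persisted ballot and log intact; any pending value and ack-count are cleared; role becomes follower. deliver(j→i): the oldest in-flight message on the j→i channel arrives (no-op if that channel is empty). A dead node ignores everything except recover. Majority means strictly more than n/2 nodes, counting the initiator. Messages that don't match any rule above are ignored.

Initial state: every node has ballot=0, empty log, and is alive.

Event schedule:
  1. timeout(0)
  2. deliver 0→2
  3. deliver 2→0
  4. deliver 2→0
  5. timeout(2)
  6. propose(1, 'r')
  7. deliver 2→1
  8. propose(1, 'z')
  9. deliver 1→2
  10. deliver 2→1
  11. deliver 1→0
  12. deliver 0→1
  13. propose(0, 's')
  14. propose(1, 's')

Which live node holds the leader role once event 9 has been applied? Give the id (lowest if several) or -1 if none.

step 1 timeout(0): 0={cand,b=3,log=-}
step 2 deliver 0→2: 2={foll,b=3,log=-}
step 3 deliver 2→0: 0={lead,b=3,log=-}
step 4 deliver 2→0: —
step 5 timeout(2): 2={cand,b=8,log=-}
step 6 propose(1,'r'): —
step 7 deliver 2→1: 1={foll,b=8,log=-}
step 8 propose(1,'z'): —
step 9 deliver 1→2: 2={lead,b=8,log=-}

0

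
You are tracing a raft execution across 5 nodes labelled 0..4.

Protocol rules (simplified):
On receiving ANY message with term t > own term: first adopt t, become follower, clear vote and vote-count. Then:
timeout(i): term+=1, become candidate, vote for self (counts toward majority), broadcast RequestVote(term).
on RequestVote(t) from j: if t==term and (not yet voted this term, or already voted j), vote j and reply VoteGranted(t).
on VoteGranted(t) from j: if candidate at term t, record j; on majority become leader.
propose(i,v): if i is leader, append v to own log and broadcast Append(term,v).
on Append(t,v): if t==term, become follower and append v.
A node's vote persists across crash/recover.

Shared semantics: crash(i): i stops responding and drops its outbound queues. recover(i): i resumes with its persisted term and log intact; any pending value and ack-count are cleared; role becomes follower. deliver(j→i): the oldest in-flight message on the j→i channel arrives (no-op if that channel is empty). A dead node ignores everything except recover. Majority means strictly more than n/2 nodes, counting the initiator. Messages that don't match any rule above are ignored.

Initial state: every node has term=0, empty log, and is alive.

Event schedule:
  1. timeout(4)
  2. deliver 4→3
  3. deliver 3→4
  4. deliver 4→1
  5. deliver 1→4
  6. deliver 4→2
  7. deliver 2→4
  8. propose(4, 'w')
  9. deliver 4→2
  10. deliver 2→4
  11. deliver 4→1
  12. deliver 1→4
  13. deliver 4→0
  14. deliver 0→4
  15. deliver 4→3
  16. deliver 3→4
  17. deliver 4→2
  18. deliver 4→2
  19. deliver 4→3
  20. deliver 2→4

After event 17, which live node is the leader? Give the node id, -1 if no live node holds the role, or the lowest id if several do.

after 1 — timeout(4): n4:cand/t1/[-]
after 2 — deliver 4→3: n3:foll/t1/[-]
after 3 — deliver 3→4: ·
after 4 — deliver 4→1: n1:foll/t1/[-]
after 5 — deliver 1→4: n4:lead/t1/[-]
after 6 — deliver 4→2: n2:foll/t1/[-]
after 7 — deliver 2→4: ·
after 8 — propose(4,'w'): n4:lead/t1/[w]
after 9 — deliver 4→2: n2:foll/t1/[w]
after 10 — deliver 2→4: ·
after 11 — deliver 4→1: n1:foll/t1/[w]
after 12 — deliver 1→4: ·
after 13 — deliver 4→0: n0:foll/t1/[-]
after 14 — deliver 0→4: ·
after 15 — deliver 4→3: n3:foll/t1/[w]
after 16 — deliver 3→4: ·
after 17 — deliver 4→2: ·

4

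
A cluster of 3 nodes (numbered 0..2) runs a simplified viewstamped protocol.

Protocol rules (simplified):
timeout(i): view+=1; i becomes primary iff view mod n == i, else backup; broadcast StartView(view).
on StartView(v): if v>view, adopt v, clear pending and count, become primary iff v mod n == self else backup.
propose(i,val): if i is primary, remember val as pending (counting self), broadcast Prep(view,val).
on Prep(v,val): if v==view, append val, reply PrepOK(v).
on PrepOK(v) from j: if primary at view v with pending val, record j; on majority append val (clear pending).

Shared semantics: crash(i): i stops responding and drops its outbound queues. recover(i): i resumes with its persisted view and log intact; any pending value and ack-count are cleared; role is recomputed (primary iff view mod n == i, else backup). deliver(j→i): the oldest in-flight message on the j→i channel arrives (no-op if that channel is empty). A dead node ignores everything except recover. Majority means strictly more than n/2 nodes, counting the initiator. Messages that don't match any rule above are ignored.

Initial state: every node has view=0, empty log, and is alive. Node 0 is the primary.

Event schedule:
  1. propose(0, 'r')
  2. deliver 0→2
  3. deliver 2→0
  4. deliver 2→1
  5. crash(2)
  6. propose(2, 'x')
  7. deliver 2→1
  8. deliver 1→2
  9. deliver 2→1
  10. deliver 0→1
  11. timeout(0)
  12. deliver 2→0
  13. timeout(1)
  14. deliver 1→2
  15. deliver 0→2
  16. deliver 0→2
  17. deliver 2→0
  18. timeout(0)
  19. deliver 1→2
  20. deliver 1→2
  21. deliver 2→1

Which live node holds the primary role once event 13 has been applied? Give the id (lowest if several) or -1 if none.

step 1 propose(0,'r'): —
step 2 deliver 0→2: 2={back,v=0,log=r}
step 3 deliver 2→0: 0={prim,v=0,log=r}
step 4 deliver 2→1: —
step 5 crash(2): 2={✗back,v=0,log=r}
step 6 propose(2,'x'): —
step 7 deliver 2→1: —
step 8 deliver 1→2: —
step 9 deliver 2→1: —
step 10 deliver 0→1: 1={back,v=0,log=r}
step 11 timeout(0): 0={back,v=1,log=r}
step 12 deliver 2→0: —
step 13 timeout(1): 1={prim,v=1,log=r}

1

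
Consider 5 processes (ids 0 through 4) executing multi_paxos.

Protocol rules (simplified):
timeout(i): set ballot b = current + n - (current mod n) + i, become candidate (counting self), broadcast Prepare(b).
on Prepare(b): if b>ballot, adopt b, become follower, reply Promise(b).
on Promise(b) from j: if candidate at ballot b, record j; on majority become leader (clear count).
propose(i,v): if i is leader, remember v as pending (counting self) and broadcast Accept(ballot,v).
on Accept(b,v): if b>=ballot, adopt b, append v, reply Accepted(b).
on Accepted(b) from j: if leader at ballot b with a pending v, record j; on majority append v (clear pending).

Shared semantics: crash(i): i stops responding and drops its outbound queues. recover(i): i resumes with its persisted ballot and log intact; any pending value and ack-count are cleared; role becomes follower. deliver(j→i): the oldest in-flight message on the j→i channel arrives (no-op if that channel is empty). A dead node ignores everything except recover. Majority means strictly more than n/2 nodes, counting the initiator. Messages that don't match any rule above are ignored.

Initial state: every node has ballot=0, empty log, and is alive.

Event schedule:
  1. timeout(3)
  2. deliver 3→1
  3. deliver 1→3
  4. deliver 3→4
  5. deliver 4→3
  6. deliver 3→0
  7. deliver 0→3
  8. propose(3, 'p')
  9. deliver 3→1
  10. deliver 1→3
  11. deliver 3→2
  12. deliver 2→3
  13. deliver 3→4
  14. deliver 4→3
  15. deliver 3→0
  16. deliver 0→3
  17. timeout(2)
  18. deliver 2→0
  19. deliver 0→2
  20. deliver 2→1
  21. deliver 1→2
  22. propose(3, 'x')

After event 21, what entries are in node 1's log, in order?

step 1 timeout(3): 3={cand,b=8,log=-}
step 2 deliver 3→1: 1={foll,b=8,log=-}
step 3 deliver 1→3: —
step 4 deliver 3→4: 4={foll,b=8,log=-}
step 5 deliver 4→3: 3={lead,b=8,log=-}
step 6 deliver 3→0: 0={foll,b=8,log=-}
step 7 deliver 0→3: —
step 8 propose(3,'p'): —
step 9 deliver 3→1: 1={foll,b=8,log=p}
step 10 deliver 1→3: —
step 11 deliver 3→2: 2={foll,b=8,log=-}
step 12 deliver 2→3: —
step 13 deliver 3→4: 4={foll,b=8,log=p}
step 14 deliver 4→3: 3={lead,b=8,log=p}
step 15 deliver 3→0: 0={foll,b=8,log=p}
step 16 deliver 0→3: —
step 17 timeout(2): 2={cand,b=12,log=-}
step 18 deliver 2→0: 0={foll,b=12,log=p}
step 19 deliver 0→2: —
step 20 deliver 2→1: 1={foll,b=12,log=p}
step 21 deliver 1→2: 2={lead,b=12,log=-}

p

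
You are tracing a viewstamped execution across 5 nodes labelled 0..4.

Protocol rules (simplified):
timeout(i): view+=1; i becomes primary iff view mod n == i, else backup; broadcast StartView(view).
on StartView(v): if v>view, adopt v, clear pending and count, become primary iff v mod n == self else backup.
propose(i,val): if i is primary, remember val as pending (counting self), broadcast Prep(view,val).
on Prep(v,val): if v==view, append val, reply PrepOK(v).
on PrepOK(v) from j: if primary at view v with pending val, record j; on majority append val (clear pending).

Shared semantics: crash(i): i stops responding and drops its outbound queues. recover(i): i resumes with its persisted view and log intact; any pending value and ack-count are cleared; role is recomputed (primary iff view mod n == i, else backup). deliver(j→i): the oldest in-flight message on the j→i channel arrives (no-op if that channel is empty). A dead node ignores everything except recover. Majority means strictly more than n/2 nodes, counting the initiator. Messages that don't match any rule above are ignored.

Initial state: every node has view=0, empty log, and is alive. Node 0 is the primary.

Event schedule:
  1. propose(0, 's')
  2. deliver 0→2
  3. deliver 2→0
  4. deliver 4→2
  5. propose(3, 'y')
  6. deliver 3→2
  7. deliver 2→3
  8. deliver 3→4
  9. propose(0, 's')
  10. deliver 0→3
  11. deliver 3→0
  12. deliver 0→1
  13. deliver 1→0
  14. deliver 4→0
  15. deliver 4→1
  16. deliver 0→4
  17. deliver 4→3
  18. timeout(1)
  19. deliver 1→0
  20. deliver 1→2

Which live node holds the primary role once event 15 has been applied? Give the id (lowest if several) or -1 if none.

after 1 — propose(0,'s'): ·
after 2 — deliver 0→2: n2:back/v0/[s]
after 3 — deliver 2→0: ·
after 4 — deliver 4→2: ·
after 5 — propose(3,'y'): ·
after 6 — deliver 3→2: ·
after 7 — deliver 2→3: ·
after 8 — deliver 3→4: ·
after 9 — propose(0,'s'): ·
after 10 — deliver 0→3: n3:back/v0/[s]
after 11 — deliver 3→0: ·
after 12 — deliver 0→1: n1:back/v0/[s]
after 13 — deliver 1→0: n0:prim/v0/[s]
after 14 — deliver 4→0: ·
after 15 — deliver 4→1: ·

0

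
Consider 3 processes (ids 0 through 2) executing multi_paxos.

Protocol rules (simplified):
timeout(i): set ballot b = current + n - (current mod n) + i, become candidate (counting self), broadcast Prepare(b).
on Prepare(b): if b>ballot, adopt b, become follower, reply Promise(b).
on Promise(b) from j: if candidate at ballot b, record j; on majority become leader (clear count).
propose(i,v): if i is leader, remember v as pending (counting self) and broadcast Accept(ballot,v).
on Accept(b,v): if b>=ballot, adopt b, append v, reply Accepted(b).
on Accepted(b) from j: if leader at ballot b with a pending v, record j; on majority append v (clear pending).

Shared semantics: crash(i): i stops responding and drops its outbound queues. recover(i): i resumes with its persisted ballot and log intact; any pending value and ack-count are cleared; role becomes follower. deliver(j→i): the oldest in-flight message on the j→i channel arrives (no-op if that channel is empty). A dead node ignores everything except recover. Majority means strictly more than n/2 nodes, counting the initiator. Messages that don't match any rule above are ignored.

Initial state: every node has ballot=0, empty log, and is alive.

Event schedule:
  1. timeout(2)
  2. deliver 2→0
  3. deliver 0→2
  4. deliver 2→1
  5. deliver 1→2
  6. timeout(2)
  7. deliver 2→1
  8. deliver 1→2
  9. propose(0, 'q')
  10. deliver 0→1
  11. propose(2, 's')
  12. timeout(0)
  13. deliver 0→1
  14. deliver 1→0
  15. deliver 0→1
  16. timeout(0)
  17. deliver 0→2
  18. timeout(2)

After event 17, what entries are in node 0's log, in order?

empty

step 1 timeout(2): 2={cand,b=5,log=-}
step 2 deliver 2→0: 0={foll,b=5,log=-}
step 3 deliver 0→2: 2={lead,b=5,log=-}
step 4 deliver 2→1: 1={foll,b=5,log=-}
step 5 deliver 1→2: —
step 6 timeout(2): 2={cand,b=8,log=-}
step 7 deliver 2→1: 1={foll,b=8,log=-}
step 8 deliver 1→2: 2={lead,b=8,log=-}
step 9 propose(0,'q'): —
step 10 deliver 0→1: —
step 11 propose(2,'s'): —
step 12 timeout(0): 0={cand,b=6,log=-}
step 13 deliver 0→1: —
step 14 deliver 1→0: —
step 15 deliver 0→1: —
step 16 timeout(0): 0={cand,b=9,log=-}
step 17 deliver 0→2: —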